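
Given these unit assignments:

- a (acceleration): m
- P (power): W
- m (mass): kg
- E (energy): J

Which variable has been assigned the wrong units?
a

The variable a (acceleration) should have units m/s², not m.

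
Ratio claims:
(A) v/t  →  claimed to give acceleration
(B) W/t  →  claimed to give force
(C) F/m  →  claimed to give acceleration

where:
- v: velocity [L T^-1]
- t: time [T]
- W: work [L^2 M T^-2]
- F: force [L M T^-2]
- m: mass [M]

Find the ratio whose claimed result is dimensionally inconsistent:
(B) W/t does not give force

(A) v/t: [L T^-2] = acceleration [L T^-2] ✓
(B) W/t: [L^2 M T^-3] ≠ force [L M T^-2] ✗
(C) F/m: [L T^-2] = acceleration [L T^-2] ✓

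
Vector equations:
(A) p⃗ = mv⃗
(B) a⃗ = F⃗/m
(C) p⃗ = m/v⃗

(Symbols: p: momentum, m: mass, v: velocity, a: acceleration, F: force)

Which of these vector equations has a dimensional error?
(C) p⃗ = m/v⃗

(A) p⃗ = mv⃗: LHS [L M T^-1], RHS [L M T^-1] ✓ — mass (scalar) times velocity (vector)
(B) a⃗ = F⃗/m: LHS [L T^-2], RHS [L T^-2] ✓ — force (vector) divided by mass (scalar)
(C) p⃗ = m/v⃗: LHS [L M T^-1], RHS [L^-1 M T] ✗ — momentum is mass times velocity; should be mv⃗ (and division by a vector is undefined)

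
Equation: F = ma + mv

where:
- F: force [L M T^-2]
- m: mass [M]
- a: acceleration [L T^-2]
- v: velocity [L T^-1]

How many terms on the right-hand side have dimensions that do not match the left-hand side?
1

LHS F: [L M T^-2]
- ma: [L M T^-2] ✓
- mv: [L M T^-1] ✗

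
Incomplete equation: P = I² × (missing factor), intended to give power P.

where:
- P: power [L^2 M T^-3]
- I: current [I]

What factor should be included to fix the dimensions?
R (resistance), dimensions [I^-2 L^2 M T^-3]

P has dimensions [L^2 M T^-3] and I² has dimensions [I^2].
The missing factor must have dimensions [L^2 M T^-3] / [I^2] = [I^-2 L^2 M T^-3], i.e. resistance (R).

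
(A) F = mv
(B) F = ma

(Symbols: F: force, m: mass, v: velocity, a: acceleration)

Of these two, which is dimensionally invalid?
(A)

(A) F = mv: LHS [L M T^-2], RHS [L M T^-1] ✗
(B) F = ma: LHS [L M T^-2], RHS [L M T^-2] ✓

Expression (A) F = mv is dimensionally incorrect.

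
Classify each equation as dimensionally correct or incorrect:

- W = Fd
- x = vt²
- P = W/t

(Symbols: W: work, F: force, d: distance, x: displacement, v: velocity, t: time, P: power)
Dimensionally correct: W = Fd, P = W/t
Dimensionally incorrect: x = vt²
Ordered (correct first, then incorrect): W = Fd, P = W/t, x = vt²

- W = Fd: LHS [L^2 M T^-2], RHS [L^2 M T^-2] → correct ✓
- x = vt²: LHS [L], RHS [L T] → incorrect ✗
- P = W/t: LHS [L^2 M T^-3], RHS [L^2 M T^-3] → correct ✓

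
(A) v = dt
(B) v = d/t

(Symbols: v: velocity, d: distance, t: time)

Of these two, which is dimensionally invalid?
(A)

(A) v = dt: LHS [L T^-1], RHS [L T] ✗
(B) v = d/t: LHS [L T^-1], RHS [L T^-1] ✓

Expression (A) v = dt is dimensionally incorrect.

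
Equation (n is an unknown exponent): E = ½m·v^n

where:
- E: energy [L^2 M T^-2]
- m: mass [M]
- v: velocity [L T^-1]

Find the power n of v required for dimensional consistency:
n = 2

E has dimensions [L^2 M T^-2]; v has dimensions [L T^-1].
The rest of the RHS has dimensions [M], so v^n must supply [L^2 T^-2].
With n = 2: ½m·v^2 has dimensions [L^2 M T^-2], matching the LHS ✓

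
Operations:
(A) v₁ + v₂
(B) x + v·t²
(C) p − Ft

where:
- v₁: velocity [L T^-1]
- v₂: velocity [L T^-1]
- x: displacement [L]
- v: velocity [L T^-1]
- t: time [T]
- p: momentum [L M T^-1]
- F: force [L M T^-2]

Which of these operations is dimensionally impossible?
(B) x + v·t²

(A) v₁ + v₂: v₁ [L T^-1] and v₂ [L T^-1] — same dimensions ✓
(B) x + v·t²: x [L] and v·t² [L T] — different dimensions cannot be added/subtracted ✗
(C) p − Ft: p [L M T^-1] and Ft [L M T^-1] — same dimensions ✓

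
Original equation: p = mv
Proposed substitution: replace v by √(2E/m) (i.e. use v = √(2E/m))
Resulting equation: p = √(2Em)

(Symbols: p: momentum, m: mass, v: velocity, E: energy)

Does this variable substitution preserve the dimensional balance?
Yes

[v] = [L T^-1] and [√(2E/m)] = [L T^-1]. These match, so the substitution replaces a quantity by one of the same dimensions and the result p = √(2Em) has LHS [L M T^-1] vs RHS [L M T^-1] — still consistent.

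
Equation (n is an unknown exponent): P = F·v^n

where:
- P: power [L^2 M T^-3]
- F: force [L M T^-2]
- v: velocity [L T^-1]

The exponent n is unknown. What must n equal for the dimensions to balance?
n = 1

P has dimensions [L^2 M T^-3]; v has dimensions [L T^-1].
The rest of the RHS has dimensions [L M T^-2], so v^n must supply [L T^-1].
With n = 1: F·v^1 has dimensions [L^2 M T^-3], matching the LHS ✓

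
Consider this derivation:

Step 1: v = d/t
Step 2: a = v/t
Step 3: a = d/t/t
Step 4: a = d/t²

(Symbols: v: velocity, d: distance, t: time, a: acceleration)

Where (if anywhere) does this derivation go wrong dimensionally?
No step introduces an error — all steps are dimensionally consistent.

Step 1: v = d/t → LHS [L T^-1], RHS [L T^-1] ✓
Step 2: a = v/t → LHS [L T^-2], RHS [L T^-2] ✓
Step 3: a = d/t/t → LHS [L T^-2], RHS [L T^-2] ✓
Step 4: a = d/t² → LHS [L T^-2], RHS [L T^-2] ✓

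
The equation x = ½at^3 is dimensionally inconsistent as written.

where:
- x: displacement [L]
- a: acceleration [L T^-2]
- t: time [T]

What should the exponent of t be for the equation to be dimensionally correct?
The exponent of t should be 2: x = ½at^2

The LHS x has dimensions [L]; t has dimensions [T].
As written, the RHS ½at^3 (exponent 3 on t) has dimensions [L T], which does not match.
With exponent 2, the RHS ½at^2 has dimensions [L], matching the LHS.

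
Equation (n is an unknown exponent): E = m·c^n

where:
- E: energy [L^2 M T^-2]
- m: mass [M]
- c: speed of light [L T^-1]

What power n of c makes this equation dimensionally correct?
n = 2

E has dimensions [L^2 M T^-2]; c has dimensions [L T^-1].
The rest of the RHS has dimensions [M], so c^n must supply [L^2 T^-2].
With n = 2: m·c^2 has dimensions [L^2 M T^-2], matching the LHS ✓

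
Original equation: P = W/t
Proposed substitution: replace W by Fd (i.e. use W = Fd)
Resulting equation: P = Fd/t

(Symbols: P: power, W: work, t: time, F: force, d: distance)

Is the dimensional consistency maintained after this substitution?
Yes

[W] = [L^2 M T^-2] and [Fd] = [L^2 M T^-2]. These match, so the substitution replaces a quantity by one of the same dimensions and the result P = Fd/t has LHS [L^2 M T^-3] vs RHS [L^2 M T^-3] — still consistent.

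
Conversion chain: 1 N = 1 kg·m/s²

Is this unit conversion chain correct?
The chain is correct (no errors).

Correct: Newton is defined as kg·m/s²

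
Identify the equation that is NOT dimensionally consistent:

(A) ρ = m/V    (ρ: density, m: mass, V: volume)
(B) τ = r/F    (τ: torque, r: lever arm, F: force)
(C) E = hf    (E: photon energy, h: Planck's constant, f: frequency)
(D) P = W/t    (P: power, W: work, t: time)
(B) τ = r/F

The equation (B) τ = r/F is dimensionally incorrect.

LHS (τ): [L^2 M T^-2]
RHS (r/F): [M^-1 T^2] ✗

The dimensions do not match. The other three equations balance.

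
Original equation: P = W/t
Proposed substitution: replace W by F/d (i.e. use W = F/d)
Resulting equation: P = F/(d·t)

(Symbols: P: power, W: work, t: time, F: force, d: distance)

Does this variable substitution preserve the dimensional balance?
No

[W] = [L^2 M T^-2] and [F/d] = [M T^-2]. These differ, so the substitution replaces a quantity by one of different dimensions and the result P = F/(d·t) has LHS [L^2 M T^-3] vs RHS [M T^-3] — inconsistent.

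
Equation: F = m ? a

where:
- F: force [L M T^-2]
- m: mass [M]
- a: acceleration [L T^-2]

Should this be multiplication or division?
multiplication (×): F = m × a

F [L M T^-2]; m [M]; a [L T^-2].
m × a → [L M T^-2] ✓
m ÷ a → [L^-1 M T^2] ✗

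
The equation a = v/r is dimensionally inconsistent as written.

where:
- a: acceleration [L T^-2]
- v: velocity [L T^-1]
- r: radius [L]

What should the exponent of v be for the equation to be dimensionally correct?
The exponent of v should be 2: a = v^2/r

The LHS a has dimensions [L T^-2]; v has dimensions [L T^-1].
As written, the RHS v/r (exponent 1 on v) has dimensions [T^-1], which does not match.
With exponent 2, the RHS v^2/r has dimensions [L T^-2], matching the LHS.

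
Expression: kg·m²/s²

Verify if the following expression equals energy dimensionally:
Yes

The expression kg·m²/s² has dimensions [L^2 M T^-2], which is exactly energy [L^2 M T^-2].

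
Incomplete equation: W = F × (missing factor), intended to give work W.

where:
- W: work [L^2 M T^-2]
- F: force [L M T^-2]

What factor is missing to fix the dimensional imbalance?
d (distance), dimensions [L]

W has dimensions [L^2 M T^-2] and F has dimensions [L M T^-2].
The missing factor must have dimensions [L^2 M T^-2] / [L M T^-2] = [L], i.e. distance (d).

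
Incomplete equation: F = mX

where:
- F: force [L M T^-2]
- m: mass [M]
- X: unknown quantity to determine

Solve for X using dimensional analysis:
X = a (acceleration), dimensions [L T^-2]

F has dimensions [L M T^-2]; the rest of the RHS (m) has dimensions [M].
So X must have dimensions [L T^-2] — X = a (acceleration).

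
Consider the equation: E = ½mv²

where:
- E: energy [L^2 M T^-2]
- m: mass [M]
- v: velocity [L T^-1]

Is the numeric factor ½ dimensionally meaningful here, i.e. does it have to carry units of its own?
No

E has dimensions [L^2 M T^-2] and mv² already has dimensions [L^2 M T^-2], so the equation balances without ½ contributing any dimensions. ½ is a pure (dimensionless) number; changing or removing it would not affect dimensional consistency.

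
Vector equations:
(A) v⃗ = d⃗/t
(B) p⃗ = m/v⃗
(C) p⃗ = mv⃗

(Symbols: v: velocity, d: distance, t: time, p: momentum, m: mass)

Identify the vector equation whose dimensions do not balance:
(B) p⃗ = m/v⃗

(A) v⃗ = d⃗/t: LHS [L T^-1], RHS [L T^-1] ✓ — displacement (vector) divided by time (scalar)
(B) p⃗ = m/v⃗: LHS [L M T^-1], RHS [L^-1 M T] ✗ — momentum is mass times velocity; should be mv⃗ (and division by a vector is undefined)
(C) p⃗ = mv⃗: LHS [L M T^-1], RHS [L M T^-1] ✓ — mass (scalar) times velocity (vector)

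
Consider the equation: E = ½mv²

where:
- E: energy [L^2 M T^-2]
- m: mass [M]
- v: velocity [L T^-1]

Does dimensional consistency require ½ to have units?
No

E has dimensions [L^2 M T^-2] and mv² already has dimensions [L^2 M T^-2], so the equation balances without ½ contributing any dimensions. ½ is a pure (dimensionless) number; changing or removing it would not affect dimensional consistency.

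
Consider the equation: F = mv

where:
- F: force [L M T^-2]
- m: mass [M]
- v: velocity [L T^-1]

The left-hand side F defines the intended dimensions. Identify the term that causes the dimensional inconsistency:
The right-hand side term mv

F has dimensions [L M T^-2], but mv has dimensions [L M T^-1], so the term mv is dimensionally wrong for F.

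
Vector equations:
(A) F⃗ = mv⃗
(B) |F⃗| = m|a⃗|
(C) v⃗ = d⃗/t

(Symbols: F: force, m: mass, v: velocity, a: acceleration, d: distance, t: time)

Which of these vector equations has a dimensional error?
(A) F⃗ = mv⃗

(A) F⃗ = mv⃗: LHS [L M T^-2], RHS [L M T^-1] ✗ — mass times velocity is momentum, not force; should be ma⃗
(B) |F⃗| = m|a⃗|: LHS [L M T^-2], RHS [L M T^-2] ✓ — magnitudes of vectors are scalars
(C) v⃗ = d⃗/t: LHS [L T^-1], RHS [L T^-1] ✓ — displacement (vector) divided by time (scalar)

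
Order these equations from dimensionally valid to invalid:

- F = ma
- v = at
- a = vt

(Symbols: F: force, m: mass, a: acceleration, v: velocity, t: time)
Dimensionally correct: F = ma, v = at
Dimensionally incorrect: a = vt
Ordered (correct first, then incorrect): F = ma, v = at, a = vt

- F = ma: LHS [L M T^-2], RHS [L M T^-2] → correct ✓
- v = at: LHS [L T^-1], RHS [L T^-1] → correct ✓
- a = vt: LHS [L T^-2], RHS [L] → incorrect ✗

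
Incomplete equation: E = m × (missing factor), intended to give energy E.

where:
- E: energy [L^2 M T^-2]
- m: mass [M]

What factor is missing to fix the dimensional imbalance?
v² (velocity squared), dimensions [L^2 T^-2]

E has dimensions [L^2 M T^-2] and m has dimensions [M].
The missing factor must have dimensions [L^2 M T^-2] / [M] = [L^2 T^-2], i.e. velocity squared (v²).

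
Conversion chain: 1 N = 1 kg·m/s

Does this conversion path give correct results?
The chain is incorrect (it contains an error).

Incorrect: Newton is kg·m/s², not kg·m/s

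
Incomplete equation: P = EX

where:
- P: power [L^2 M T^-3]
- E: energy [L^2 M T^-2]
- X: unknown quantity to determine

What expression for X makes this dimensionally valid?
X = f (inverse time / frequency (1/t)), dimensions [T^-1]

P has dimensions [L^2 M T^-3]; the rest of the RHS (E) has dimensions [L^2 M T^-2].
So X must have dimensions [T^-1] — X = f (inverse time / frequency (1/t)).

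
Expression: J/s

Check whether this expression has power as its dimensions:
Yes

The expression J/s has dimensions [L^2 M T^-3], which is exactly power [L^2 M T^-3].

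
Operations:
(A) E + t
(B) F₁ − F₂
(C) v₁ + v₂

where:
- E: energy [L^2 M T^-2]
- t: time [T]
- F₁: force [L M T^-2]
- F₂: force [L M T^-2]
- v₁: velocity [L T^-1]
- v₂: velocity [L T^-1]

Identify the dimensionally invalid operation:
(A) E + t

(A) E + t: E [L^2 M T^-2] and t [T] — different dimensions cannot be added/subtracted ✗
(B) F₁ − F₂: F₁ [L M T^-2] and F₂ [L M T^-2] — same dimensions ✓
(C) v₁ + v₂: v₁ [L T^-1] and v₂ [L T^-1] — same dimensions ✓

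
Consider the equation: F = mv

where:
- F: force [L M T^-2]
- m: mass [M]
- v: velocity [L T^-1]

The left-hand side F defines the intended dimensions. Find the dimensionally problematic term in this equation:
The right-hand side term mv

F has dimensions [L M T^-2], but mv has dimensions [L M T^-1], so the term mv is dimensionally wrong for F.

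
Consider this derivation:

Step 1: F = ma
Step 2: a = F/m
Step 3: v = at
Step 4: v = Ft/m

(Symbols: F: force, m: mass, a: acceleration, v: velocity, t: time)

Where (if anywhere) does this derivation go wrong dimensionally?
No step introduces an error — all steps are dimensionally consistent.

Step 1: F = ma → LHS [L M T^-2], RHS [L M T^-2] ✓
Step 2: a = F/m → LHS [L T^-2], RHS [L T^-2] ✓
Step 3: v = at → LHS [L T^-1], RHS [L T^-1] ✓
Step 4: v = Ft/m → LHS [L T^-1], RHS [L T^-1] ✓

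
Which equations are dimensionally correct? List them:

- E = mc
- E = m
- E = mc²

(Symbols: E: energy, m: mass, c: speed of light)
Dimensionally correct: E = mc²
Dimensionally incorrect: E = mc, E = m
Ordered (correct first, then incorrect): E = mc², E = mc, E = m

- E = mc: LHS [L^2 M T^-2], RHS [L M T^-1] → incorrect ✗
- E = m: LHS [L^2 M T^-2], RHS [M] → incorrect ✗
- E = mc²: LHS [L^2 M T^-2], RHS [L^2 M T^-2] → correct ✓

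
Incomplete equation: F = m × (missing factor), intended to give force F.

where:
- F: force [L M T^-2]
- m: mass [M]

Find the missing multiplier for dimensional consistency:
a (acceleration), dimensions [L T^-2]

F has dimensions [L M T^-2] and m has dimensions [M].
The missing factor must have dimensions [L M T^-2] / [M] = [L T^-2], i.e. acceleration (a).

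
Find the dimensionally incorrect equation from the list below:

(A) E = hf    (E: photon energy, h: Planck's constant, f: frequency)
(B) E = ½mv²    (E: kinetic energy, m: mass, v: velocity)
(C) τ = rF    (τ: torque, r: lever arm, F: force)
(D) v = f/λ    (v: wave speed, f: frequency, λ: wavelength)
(D) v = f/λ

The equation (D) v = f/λ is dimensionally incorrect.

LHS (v): [L T^-1]
RHS (f/λ): [L^-1 T^-1] ✗

The dimensions do not match. The other three equations balance.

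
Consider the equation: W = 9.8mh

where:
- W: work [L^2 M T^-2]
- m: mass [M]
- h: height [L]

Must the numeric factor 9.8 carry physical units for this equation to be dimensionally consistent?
Yes

W has dimensions [L^2 M T^-2], while mh alone has dimensions [L M]. For the equation to balance, the factor 9.8 must carry dimensions [L T^-2] — it is a dimensional constant (a numerical value of a physical quantity with its units suppressed), not a pure number.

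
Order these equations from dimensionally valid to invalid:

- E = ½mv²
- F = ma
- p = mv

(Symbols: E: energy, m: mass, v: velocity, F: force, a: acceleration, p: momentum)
Dimensionally correct: E = ½mv², F = ma, p = mv
Dimensionally incorrect: none
Ordered (correct first, then incorrect): E = ½mv², F = ma, p = mv

- E = ½mv²: LHS [L^2 M T^-2], RHS [L^2 M T^-2] → correct ✓
- F = ma: LHS [L M T^-2], RHS [L M T^-2] → correct ✓
- p = mv: LHS [L M T^-1], RHS [L M T^-1] → correct ✓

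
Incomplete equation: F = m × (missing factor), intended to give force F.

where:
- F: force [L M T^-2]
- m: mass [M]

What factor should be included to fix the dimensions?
a (acceleration), dimensions [L T^-2]

F has dimensions [L M T^-2] and m has dimensions [M].
The missing factor must have dimensions [L M T^-2] / [M] = [L T^-2], i.e. acceleration (a).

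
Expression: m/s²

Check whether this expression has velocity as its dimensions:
No

The expression m/s² has dimensions [L T^-2], but velocity has dimensions [L T^-1].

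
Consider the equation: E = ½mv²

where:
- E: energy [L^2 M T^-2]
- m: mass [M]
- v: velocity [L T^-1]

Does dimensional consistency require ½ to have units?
No

E has dimensions [L^2 M T^-2] and mv² already has dimensions [L^2 M T^-2], so the equation balances without ½ contributing any dimensions. ½ is a pure (dimensionless) number; changing or removing it would not affect dimensional consistency.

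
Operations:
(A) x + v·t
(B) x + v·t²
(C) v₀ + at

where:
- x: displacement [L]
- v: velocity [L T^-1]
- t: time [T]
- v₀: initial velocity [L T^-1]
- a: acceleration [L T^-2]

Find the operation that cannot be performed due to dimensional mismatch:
(B) x + v·t²

(A) x + v·t: x [L] and v·t [L] — same dimensions ✓
(B) x + v·t²: x [L] and v·t² [L T] — different dimensions cannot be added/subtracted ✗
(C) v₀ + at: v₀ [L T^-1] and at [L T^-1] — same dimensions ✓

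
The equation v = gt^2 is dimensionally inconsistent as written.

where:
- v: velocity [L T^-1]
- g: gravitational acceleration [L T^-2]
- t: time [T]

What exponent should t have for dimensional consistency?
The exponent of t should be 1: v = gt

The LHS v has dimensions [L T^-1]; t has dimensions [T].
As written, the RHS gt^2 (exponent 2 on t) has dimensions [L], which does not match.
With exponent 1, the RHS gt has dimensions [L T^-1], matching the LHS.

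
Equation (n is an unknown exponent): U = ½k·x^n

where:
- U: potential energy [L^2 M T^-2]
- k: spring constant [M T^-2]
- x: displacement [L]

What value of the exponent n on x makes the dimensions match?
n = 2

U has dimensions [L^2 M T^-2]; x has dimensions [L].
The rest of the RHS has dimensions [M T^-2], so x^n must supply [L^2].
With n = 2: ½k·x^2 has dimensions [L^2 M T^-2], matching the LHS ✓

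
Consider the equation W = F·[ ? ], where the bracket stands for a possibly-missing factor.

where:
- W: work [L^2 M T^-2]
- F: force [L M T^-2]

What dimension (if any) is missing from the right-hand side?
[L] — length (e.g. a distance d)

W has dimensions [L^2 M T^-2]; F has dimensions [L M T^-2].
The bracketed factor must supply [L^2 M T^-2] / [L M T^-2] = [L].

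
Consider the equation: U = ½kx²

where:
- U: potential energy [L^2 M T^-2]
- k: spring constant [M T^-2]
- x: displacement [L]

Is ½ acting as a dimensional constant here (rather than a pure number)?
No

U has dimensions [L^2 M T^-2] and kx² already has dimensions [L^2 M T^-2], so the equation balances without ½ contributing any dimensions. ½ is a pure (dimensionless) number; changing or removing it would not affect dimensional consistency.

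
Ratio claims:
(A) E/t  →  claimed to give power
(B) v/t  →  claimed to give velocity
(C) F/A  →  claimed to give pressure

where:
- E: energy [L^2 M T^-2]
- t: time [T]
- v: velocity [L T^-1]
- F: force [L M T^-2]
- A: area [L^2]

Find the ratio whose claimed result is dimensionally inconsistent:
(B) v/t does not give velocity

(A) E/t: [L^2 M T^-3] = power [L^2 M T^-3] ✓
(B) v/t: [L T^-2] ≠ velocity [L T^-1] ✗
(C) F/A: [L^-1 M T^-2] = pressure [L^-1 M T^-2] ✓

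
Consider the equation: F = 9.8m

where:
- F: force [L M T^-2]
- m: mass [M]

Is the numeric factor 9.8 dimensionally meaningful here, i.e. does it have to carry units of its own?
Yes

F has dimensions [L M T^-2], while m alone has dimensions [M]. For the equation to balance, the factor 9.8 must carry dimensions [L T^-2] — it is a dimensional constant (a numerical value of a physical quantity with its units suppressed), not a pure number.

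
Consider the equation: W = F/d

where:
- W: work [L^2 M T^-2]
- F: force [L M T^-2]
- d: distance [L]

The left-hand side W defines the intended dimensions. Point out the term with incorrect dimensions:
The right-hand side term F/d

W has dimensions [L^2 M T^-2], but F/d has dimensions [M T^-2], so the term F/d is dimensionally wrong for W.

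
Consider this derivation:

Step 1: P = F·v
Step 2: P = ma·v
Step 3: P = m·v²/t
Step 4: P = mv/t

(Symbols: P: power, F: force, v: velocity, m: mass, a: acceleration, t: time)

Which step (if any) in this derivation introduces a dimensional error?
Step 4

Step 1: P = F·v → LHS [L^2 M T^-3], RHS [L^2 M T^-3] ✓
Step 2: P = ma·v → LHS [L^2 M T^-3], RHS [L^2 M T^-3] ✓
Step 3: P = m·v²/t → LHS [L^2 M T^-3], RHS [L^2 M T^-3] ✓
Step 4: P = mv/t → LHS [L^2 M T^-3], RHS [L M T^-2] ✗

The first dimensional inconsistency appears in step 4: P = mv/t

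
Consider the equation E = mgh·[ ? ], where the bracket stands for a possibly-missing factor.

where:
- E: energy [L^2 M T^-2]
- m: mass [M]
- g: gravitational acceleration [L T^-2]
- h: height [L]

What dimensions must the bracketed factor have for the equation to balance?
Nothing is missing — the bracketed factor must be dimensionless.

E has dimensions [L^2 M T^-2] and mgh already has dimensions [L^2 M T^-2], so E = mgh is dimensionally complete.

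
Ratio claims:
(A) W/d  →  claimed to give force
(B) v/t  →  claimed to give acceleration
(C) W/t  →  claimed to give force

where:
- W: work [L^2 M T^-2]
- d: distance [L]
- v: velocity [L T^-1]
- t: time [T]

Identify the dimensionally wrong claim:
(C) W/t does not give force

(A) W/d: [L M T^-2] = force [L M T^-2] ✓
(B) v/t: [L T^-2] = acceleration [L T^-2] ✓
(C) W/t: [L^2 M T^-3] ≠ force [L M T^-2] ✗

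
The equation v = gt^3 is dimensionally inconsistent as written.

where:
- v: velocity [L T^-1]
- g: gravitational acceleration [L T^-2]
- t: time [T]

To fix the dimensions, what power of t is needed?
The exponent of t should be 1: v = gt

The LHS v has dimensions [L T^-1]; t has dimensions [T].
As written, the RHS gt^3 (exponent 3 on t) has dimensions [L T], which does not match.
With exponent 1, the RHS gt has dimensions [L T^-1], matching the LHS.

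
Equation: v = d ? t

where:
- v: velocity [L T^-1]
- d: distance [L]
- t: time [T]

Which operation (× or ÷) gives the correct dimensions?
division (÷): v = d ÷ t

v [L T^-1]; d [L]; t [T].
d × t → [L T] ✗
d ÷ t → [L T^-1] ✓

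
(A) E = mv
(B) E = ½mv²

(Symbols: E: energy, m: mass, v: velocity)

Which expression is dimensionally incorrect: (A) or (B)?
(A)

(A) E = mv: LHS [L^2 M T^-2], RHS [L M T^-1] ✗
(B) E = ½mv²: LHS [L^2 M T^-2], RHS [L^2 M T^-2] ✓

Expression (A) E = mv is dimensionally incorrect.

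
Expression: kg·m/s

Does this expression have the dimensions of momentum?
Yes

The expression kg·m/s has dimensions [L M T^-1], which is exactly momentum [L M T^-1].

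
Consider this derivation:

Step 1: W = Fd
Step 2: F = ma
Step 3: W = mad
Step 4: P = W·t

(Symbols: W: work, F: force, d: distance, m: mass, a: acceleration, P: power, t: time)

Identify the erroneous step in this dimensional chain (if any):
Step 4

Step 1: W = Fd → LHS [L^2 M T^-2], RHS [L^2 M T^-2] ✓
Step 2: F = ma → LHS [L M T^-2], RHS [L M T^-2] ✓
Step 3: W = mad → LHS [L^2 M T^-2], RHS [L^2 M T^-2] ✓
Step 4: P = W·t → LHS [L^2 M T^-3], RHS [L^2 M T^-1] ✗

The first dimensional inconsistency appears in step 4: P = W·t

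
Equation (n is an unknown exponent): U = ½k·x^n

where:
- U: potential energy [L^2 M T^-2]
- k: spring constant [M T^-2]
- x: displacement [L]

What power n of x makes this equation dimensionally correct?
n = 2

U has dimensions [L^2 M T^-2]; x has dimensions [L].
The rest of the RHS has dimensions [M T^-2], so x^n must supply [L^2].
With n = 2: ½k·x^2 has dimensions [L^2 M T^-2], matching the LHS ✓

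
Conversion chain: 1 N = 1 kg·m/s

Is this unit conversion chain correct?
The chain is incorrect (it contains an error).

Incorrect: Newton is kg·m/s², not kg·m/s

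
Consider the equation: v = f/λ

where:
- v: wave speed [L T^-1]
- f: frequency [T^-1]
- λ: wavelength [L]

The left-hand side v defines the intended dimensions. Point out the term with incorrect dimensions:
The right-hand side term f/λ

v has dimensions [L T^-1], but f/λ has dimensions [L^-1 T^-1], so the term f/λ is dimensionally wrong for v.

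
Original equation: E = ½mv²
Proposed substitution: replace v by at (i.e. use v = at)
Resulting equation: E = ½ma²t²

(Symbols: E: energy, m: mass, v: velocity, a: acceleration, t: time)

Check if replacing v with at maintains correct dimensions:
Yes

[v] = [L T^-1] and [at] = [L T^-1]. These match, so the substitution replaces a quantity by one of the same dimensions and the result E = ½ma²t² has LHS [L^2 M T^-2] vs RHS [L^2 M T^-2] — still consistent.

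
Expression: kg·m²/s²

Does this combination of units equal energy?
Yes

The expression kg·m²/s² has dimensions [L^2 M T^-2], which is exactly energy [L^2 M T^-2].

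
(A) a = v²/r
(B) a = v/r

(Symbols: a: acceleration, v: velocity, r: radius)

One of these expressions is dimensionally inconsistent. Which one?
(B)

(A) a = v²/r: LHS [L T^-2], RHS [L T^-2] ✓
(B) a = v/r: LHS [L T^-2], RHS [T^-1] ✗

Expression (B) a = v/r is dimensionally incorrect.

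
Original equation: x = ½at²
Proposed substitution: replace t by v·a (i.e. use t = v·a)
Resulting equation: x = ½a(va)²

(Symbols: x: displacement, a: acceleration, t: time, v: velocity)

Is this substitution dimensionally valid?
No

[t] = [T] and [v·a] = [L^2 T^-3]. These differ, so the substitution replaces a quantity by one of different dimensions and the result x = ½a(va)² has LHS [L] vs RHS [L^5 T^-8] — inconsistent.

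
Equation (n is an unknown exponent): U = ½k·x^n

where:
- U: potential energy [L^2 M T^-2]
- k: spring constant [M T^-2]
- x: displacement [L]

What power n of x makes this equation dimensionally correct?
n = 2

U has dimensions [L^2 M T^-2]; x has dimensions [L].
The rest of the RHS has dimensions [M T^-2], so x^n must supply [L^2].
With n = 2: ½k·x^2 has dimensions [L^2 M T^-2], matching the LHS ✓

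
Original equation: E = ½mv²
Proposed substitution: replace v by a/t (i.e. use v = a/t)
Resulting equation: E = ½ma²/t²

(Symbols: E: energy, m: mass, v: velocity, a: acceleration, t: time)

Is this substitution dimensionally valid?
No

[v] = [L T^-1] and [a/t] = [L T^-3]. These differ, so the substitution replaces a quantity by one of different dimensions and the result E = ½ma²/t² has LHS [L^2 M T^-2] vs RHS [L^2 M T^-6] — inconsistent.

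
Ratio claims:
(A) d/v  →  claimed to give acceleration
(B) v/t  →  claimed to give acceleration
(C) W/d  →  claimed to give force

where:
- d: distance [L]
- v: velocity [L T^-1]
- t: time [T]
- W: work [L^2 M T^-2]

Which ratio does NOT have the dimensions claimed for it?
(A) d/v does not give acceleration

(A) d/v: [T] ≠ acceleration [L T^-2] ✗
(B) v/t: [L T^-2] = acceleration [L T^-2] ✓
(C) W/d: [L M T^-2] = force [L M T^-2] ✓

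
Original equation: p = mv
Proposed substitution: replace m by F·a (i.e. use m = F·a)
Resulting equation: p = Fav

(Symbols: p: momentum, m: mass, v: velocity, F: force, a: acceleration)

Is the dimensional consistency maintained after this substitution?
No

[m] = [M] and [F·a] = [L^2 M T^-4]. These differ, so the substitution replaces a quantity by one of different dimensions and the result p = Fav has LHS [L M T^-1] vs RHS [L^3 M T^-5] — inconsistent.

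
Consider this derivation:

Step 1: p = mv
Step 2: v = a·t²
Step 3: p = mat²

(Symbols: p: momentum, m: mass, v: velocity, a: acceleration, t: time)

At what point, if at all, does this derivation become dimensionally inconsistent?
Step 2

Step 1: p = mv → LHS [L M T^-1], RHS [L M T^-1] ✓
Step 2: v = a·t² → LHS [L T^-1], RHS [L] ✗

The first dimensional inconsistency appears in step 2: v = a·t²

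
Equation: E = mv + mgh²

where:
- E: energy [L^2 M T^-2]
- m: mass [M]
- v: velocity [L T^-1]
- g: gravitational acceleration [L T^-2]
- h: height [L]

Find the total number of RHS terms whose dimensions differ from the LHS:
2

LHS E: [L^2 M T^-2]
- mv: [L M T^-1] ✗
- mgh²: [L^3 M T^-2] ✗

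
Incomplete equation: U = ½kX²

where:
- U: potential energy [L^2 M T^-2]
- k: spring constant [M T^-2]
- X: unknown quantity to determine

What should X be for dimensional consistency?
X = x (displacement), dimensions [L]

U has dimensions [L^2 M T^-2]; the rest of the RHS (½k) has dimensions [M T^-2].
So X² must have dimensions [L^2], i.e. X has dimensions [L] — X = x (displacement).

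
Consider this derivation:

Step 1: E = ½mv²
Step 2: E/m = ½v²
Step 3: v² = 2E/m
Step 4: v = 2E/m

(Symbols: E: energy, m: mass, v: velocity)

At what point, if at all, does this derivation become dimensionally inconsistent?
Step 4

Step 1: E = ½mv² → LHS [L^2 M T^-2], RHS [L^2 M T^-2] ✓
Step 2: E/m = ½v² → LHS [L^2 T^-2], RHS [L^2 T^-2] ✓
Step 3: v² = 2E/m → LHS [L^2 T^-2], RHS [L^2 T^-2] ✓
Step 4: v = 2E/m → LHS [L T^-1], RHS [L^2 T^-2] ✗

The first dimensional inconsistency appears in step 4: v = 2E/m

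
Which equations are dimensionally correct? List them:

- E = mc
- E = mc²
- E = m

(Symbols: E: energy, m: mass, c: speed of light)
Dimensionally correct: E = mc²
Dimensionally incorrect: E = mc, E = m
Ordered (correct first, then incorrect): E = mc², E = mc, E = m

- E = mc: LHS [L^2 M T^-2], RHS [L M T^-1] → incorrect ✗
- E = mc²: LHS [L^2 M T^-2], RHS [L^2 M T^-2] → correct ✓
- E = m: LHS [L^2 M T^-2], RHS [M] → incorrect ✗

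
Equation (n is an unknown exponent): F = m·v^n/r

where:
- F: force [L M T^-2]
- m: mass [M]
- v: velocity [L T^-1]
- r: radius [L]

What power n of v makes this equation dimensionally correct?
n = 2

F has dimensions [L M T^-2]; v has dimensions [L T^-1].
The rest of the RHS has dimensions [L^-1 M], so v^n must supply [L^2 T^-2].
With n = 2: m·v^2/r has dimensions [L M T^-2], matching the LHS ✓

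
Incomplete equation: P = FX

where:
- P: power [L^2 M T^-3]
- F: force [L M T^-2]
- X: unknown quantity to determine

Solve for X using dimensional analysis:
X = v (velocity), dimensions [L T^-1]

P has dimensions [L^2 M T^-3]; the rest of the RHS (F) has dimensions [L M T^-2].
So X must have dimensions [L T^-1] — X = v (velocity).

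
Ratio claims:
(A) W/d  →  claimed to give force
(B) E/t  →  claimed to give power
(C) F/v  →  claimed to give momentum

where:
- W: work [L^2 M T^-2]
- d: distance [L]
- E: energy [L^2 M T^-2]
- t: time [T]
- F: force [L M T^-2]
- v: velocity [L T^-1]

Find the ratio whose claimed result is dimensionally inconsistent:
(C) F/v does not give momentum

(A) W/d: [L M T^-2] = force [L M T^-2] ✓
(B) E/t: [L^2 M T^-3] = power [L^2 M T^-3] ✓
(C) F/v: [M T^-1] ≠ momentum [L M T^-1] ✗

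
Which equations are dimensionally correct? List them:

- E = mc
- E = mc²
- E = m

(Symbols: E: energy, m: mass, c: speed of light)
Dimensionally correct: E = mc²
Dimensionally incorrect: E = mc, E = m
Ordered (correct first, then incorrect): E = mc², E = mc, E = m

- E = mc: LHS [L^2 M T^-2], RHS [L M T^-1] → incorrect ✗
- E = mc²: LHS [L^2 M T^-2], RHS [L^2 M T^-2] → correct ✓
- E = m: LHS [L^2 M T^-2], RHS [M] → incorrect ✗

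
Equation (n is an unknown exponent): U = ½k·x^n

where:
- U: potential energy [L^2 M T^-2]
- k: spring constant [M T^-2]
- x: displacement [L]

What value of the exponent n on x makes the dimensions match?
n = 2

U has dimensions [L^2 M T^-2]; x has dimensions [L].
The rest of the RHS has dimensions [M T^-2], so x^n must supply [L^2].
With n = 2: ½k·x^2 has dimensions [L^2 M T^-2], matching the LHS ✓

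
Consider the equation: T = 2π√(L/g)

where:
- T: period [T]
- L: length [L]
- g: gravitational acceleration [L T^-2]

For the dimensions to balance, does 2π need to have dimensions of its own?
No

T has dimensions [T] and √(L/g) already has dimensions [T], so the equation balances without 2π contributing any dimensions. 2π is a pure (dimensionless) number; changing or removing it would not affect dimensional consistency.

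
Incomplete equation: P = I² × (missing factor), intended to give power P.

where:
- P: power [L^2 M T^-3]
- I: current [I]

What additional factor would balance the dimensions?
R (resistance), dimensions [I^-2 L^2 M T^-3]

P has dimensions [L^2 M T^-3] and I² has dimensions [I^2].
The missing factor must have dimensions [L^2 M T^-3] / [I^2] = [I^-2 L^2 M T^-3], i.e. resistance (R).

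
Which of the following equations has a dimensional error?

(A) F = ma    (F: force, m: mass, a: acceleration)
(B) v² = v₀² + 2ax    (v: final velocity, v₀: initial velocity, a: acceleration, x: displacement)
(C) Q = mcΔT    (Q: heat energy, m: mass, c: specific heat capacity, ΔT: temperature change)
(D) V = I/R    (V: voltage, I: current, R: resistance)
(D) V = I/R

The equation (D) V = I/R is dimensionally incorrect.

LHS (V): [I^-1 L^2 M T^-3]
RHS (I/R): [I^3 L^-2 M^-1 T^3] ✗

The dimensions do not match. The other three equations balance.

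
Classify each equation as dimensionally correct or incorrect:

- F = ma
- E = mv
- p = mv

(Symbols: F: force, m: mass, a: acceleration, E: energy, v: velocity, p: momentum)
Dimensionally correct: F = ma, p = mv
Dimensionally incorrect: E = mv
Ordered (correct first, then incorrect): F = ma, p = mv, E = mv

- F = ma: LHS [L M T^-2], RHS [L M T^-2] → correct ✓
- E = mv: LHS [L^2 M T^-2], RHS [L M T^-1] → incorrect ✗
- p = mv: LHS [L M T^-1], RHS [L M T^-1] → correct ✓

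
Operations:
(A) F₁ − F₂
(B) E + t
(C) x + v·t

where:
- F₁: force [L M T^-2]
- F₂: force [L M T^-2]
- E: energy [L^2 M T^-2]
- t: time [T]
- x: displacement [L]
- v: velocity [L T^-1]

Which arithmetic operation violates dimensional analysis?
(B) E + t

(A) F₁ − F₂: F₁ [L M T^-2] and F₂ [L M T^-2] — same dimensions ✓
(B) E + t: E [L^2 M T^-2] and t [T] — different dimensions cannot be added/subtracted ✗
(C) x + v·t: x [L] and v·t [L] — same dimensions ✓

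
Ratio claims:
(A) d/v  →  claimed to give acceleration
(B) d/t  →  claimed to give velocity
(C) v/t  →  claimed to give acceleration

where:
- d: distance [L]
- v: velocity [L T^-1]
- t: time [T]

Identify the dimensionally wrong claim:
(A) d/v does not give acceleration

(A) d/v: [T] ≠ acceleration [L T^-2] ✗
(B) d/t: [L T^-1] = velocity [L T^-1] ✓
(C) v/t: [L T^-2] = acceleration [L T^-2] ✓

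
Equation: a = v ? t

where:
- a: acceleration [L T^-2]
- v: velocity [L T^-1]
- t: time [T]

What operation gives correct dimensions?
division (÷): a = v ÷ t

a [L T^-2]; v [L T^-1]; t [T].
v × t → [L] ✗
v ÷ t → [L T^-2] ✓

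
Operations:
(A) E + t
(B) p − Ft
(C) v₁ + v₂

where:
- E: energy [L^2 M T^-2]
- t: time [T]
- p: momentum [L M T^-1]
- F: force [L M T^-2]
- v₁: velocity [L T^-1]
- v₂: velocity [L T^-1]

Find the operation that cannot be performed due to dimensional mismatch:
(A) E + t

(A) E + t: E [L^2 M T^-2] and t [T] — different dimensions cannot be added/subtracted ✗
(B) p − Ft: p [L M T^-1] and Ft [L M T^-1] — same dimensions ✓
(C) v₁ + v₂: v₁ [L T^-1] and v₂ [L T^-1] — same dimensions ✓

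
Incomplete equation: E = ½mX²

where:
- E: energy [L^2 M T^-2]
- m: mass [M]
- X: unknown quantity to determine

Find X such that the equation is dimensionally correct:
X = v (velocity), dimensions [L T^-1]

E has dimensions [L^2 M T^-2]; the rest of the RHS (½m) has dimensions [M].
So X² must have dimensions [L^2 T^-2], i.e. X has dimensions [L T^-1] — X = v (velocity).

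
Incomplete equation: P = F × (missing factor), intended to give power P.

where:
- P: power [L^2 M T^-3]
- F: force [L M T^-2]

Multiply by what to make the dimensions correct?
v (velocity), dimensions [L T^-1]

P has dimensions [L^2 M T^-3] and F has dimensions [L M T^-2].
The missing factor must have dimensions [L^2 M T^-3] / [L M T^-2] = [L T^-1], i.e. velocity (v).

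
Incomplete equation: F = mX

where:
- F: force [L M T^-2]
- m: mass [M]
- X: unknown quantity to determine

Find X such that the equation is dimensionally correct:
X = a (acceleration), dimensions [L T^-2]

F has dimensions [L M T^-2]; the rest of the RHS (m) has dimensions [M].
So X must have dimensions [L T^-2] — X = a (acceleration).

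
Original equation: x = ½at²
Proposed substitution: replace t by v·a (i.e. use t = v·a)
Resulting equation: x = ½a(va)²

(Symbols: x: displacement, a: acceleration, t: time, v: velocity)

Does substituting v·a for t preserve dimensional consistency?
No

[t] = [T] and [v·a] = [L^2 T^-3]. These differ, so the substitution replaces a quantity by one of different dimensions and the result x = ½a(va)² has LHS [L] vs RHS [L^5 T^-8] — inconsistent.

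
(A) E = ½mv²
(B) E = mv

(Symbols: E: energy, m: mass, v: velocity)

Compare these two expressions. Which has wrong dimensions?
(B)

(A) E = ½mv²: LHS [L^2 M T^-2], RHS [L^2 M T^-2] ✓
(B) E = mv: LHS [L^2 M T^-2], RHS [L M T^-1] ✗

Expression (B) E = mv is dimensionally incorrect.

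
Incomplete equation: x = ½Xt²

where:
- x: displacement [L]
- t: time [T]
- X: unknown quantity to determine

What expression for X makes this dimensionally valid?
X = a (acceleration), dimensions [L T^-2]

x has dimensions [L]; the rest of the RHS (½ t²) has dimensions [T^2].
So X must have dimensions [L T^-2] — X = a (acceleration).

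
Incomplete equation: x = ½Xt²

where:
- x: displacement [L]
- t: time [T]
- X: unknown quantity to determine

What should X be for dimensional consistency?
X = a (acceleration), dimensions [L T^-2]

x has dimensions [L]; the rest of the RHS (½ t²) has dimensions [T^2].
So X must have dimensions [L T^-2] — X = a (acceleration).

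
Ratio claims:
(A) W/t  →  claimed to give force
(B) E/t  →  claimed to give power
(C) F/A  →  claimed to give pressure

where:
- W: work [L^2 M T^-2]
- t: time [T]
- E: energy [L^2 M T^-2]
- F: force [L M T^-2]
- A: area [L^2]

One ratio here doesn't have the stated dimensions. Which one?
(A) W/t does not give force

(A) W/t: [L^2 M T^-3] ≠ force [L M T^-2] ✗
(B) E/t: [L^2 M T^-3] = power [L^2 M T^-3] ✓
(C) F/A: [L^-1 M T^-2] = pressure [L^-1 M T^-2] ✓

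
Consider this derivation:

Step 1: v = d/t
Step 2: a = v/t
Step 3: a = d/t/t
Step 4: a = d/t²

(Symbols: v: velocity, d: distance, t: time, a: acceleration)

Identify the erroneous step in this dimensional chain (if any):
No step introduces an error — all steps are dimensionally consistent.

Step 1: v = d/t → LHS [L T^-1], RHS [L T^-1] ✓
Step 2: a = v/t → LHS [L T^-2], RHS [L T^-2] ✓
Step 3: a = d/t/t → LHS [L T^-2], RHS [L T^-2] ✓
Step 4: a = d/t² → LHS [L T^-2], RHS [L T^-2] ✓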